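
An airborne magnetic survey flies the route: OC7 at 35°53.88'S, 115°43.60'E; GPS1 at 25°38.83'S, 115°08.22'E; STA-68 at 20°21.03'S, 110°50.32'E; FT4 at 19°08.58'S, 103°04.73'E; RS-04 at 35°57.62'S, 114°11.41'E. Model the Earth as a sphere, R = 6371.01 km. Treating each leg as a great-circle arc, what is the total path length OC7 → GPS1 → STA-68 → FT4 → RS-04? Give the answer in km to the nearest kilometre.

4863 km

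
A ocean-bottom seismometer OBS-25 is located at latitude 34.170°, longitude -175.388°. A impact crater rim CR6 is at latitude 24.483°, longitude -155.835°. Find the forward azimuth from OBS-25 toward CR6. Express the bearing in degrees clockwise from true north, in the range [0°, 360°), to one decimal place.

114.5°

Δλ = 19.5530°
y = sin Δλ · cos φ₂ = 0.304586
x = cos φ₁ sin φ₂ − sin φ₁ cos φ₂ cos Δλ = -0.138789
θ = atan2(y, x) = 114.4971° → 114.4971° (mod 360°)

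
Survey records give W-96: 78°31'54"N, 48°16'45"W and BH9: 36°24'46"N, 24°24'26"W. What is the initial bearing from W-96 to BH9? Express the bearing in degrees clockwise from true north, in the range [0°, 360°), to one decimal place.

151.6°

W-96: φ = +78.53167°, λ = -48.27917°
BH9: φ = +36.41278°, λ = -24.40722°
Δλ = 23.8719°
y = sin Δλ · cos φ₂ = 0.325682
x = cos φ₁ sin φ₂ − sin φ₁ cos φ₂ cos Δλ = -0.603200
θ = atan2(y, x) = 151.6343° → 151.6343° (mod 360°)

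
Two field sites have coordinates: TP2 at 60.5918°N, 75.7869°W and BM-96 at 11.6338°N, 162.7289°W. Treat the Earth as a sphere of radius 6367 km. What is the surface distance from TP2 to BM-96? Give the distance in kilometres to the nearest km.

Δφ = -48.9580°,  Δλ = -86.9420°
a = sin²(Δφ/2) + cos φ₁ cos φ₂ sin²(Δλ/2) = 0.399336
c = 2·arcsin(√a) = 1.368083 rad = 78.3854°
d = R·c = 6367 × 1.368083 = 8710.6 km

8711 km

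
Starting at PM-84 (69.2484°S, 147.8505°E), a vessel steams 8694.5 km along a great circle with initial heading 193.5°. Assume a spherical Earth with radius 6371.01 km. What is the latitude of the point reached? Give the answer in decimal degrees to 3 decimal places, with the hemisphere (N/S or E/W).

δ = d/R = 8694.5/6371.01 = 1.364697 rad
φ₂ = arcsin(sin φ₁ cos δ + cos φ₁ sin δ cos θ)
   = arcsin(-0.93513·0.20464 + 0.35432·0.97884·-0.97237) = -31.91111°
λ₂ = λ₁ + atan2(sin θ sin δ cos φ₁, cos δ − sin φ₁ sin φ₂) = -16.53358°

31.911°S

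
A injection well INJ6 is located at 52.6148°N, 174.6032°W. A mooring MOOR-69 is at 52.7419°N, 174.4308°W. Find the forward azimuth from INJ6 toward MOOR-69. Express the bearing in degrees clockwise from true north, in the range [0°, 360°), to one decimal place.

39.4°

Δλ = 0.1724°
y = sin Δλ · cos φ₂ = 0.001822
x = cos φ₁ sin φ₂ − sin φ₁ cos φ₂ cos Δλ = 0.002220
θ = atan2(y, x) = 39.3646° → 39.3646° (mod 360°)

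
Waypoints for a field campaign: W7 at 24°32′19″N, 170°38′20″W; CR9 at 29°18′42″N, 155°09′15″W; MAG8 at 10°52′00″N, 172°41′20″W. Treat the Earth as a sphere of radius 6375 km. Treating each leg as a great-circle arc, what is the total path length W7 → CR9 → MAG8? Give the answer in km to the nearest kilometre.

W7: φ = +24.53861°, λ = -170.63889°
CR9: φ = +29.31167°, λ = -155.15417°
MAG8: φ = +10.86667°, λ = -172.68889°
W7→CR9: c = 0.254697 rad, d = 1623.69 km
CR9→MAG8: c = 0.430307 rad, d = 2743.21 km
Total = 1623.69 + 2743.21 = 4366.90 km

4367 km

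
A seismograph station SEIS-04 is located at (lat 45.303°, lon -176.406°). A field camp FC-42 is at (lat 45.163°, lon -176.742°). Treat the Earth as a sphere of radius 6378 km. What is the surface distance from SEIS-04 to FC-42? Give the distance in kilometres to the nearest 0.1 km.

30.6 km

Δφ = -0.1400°,  Δλ = -0.3360°
a = sin²(Δφ/2) + cos φ₁ cos φ₂ sin²(Δλ/2) = 0.000006
c = 2·arcsin(√a) = 0.004799 rad = 0.2749°
d = R·c = 6378 × 0.004799 = 30.6 km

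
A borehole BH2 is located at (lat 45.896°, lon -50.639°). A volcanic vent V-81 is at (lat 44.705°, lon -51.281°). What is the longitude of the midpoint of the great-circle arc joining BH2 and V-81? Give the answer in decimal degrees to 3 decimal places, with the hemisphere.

50.963°W

Bx = cos φ₂ cos Δλ = 0.710693,  By = cos φ₂ sin Δλ = -0.007964
φₘ = atan2(sin φ₁ + sin φ₂, √((cos φ₁ + Bx)² + By²)) = 45.30095°
λₘ = λ₁ + atan2(By, cos φ₁ + Bx) = -50.96337°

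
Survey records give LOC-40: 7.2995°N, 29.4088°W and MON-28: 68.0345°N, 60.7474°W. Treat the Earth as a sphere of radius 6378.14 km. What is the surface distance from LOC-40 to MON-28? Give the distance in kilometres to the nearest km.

7150 km

Δφ = 60.7350°,  Δλ = -31.3386°
a = sin²(Δφ/2) + cos φ₁ cos φ₂ sin²(Δλ/2) = 0.282639
c = 2·arcsin(√a) = 1.121067 rad = 64.2324°
d = R·c = 6378.14 × 1.121067 = 7150.3 km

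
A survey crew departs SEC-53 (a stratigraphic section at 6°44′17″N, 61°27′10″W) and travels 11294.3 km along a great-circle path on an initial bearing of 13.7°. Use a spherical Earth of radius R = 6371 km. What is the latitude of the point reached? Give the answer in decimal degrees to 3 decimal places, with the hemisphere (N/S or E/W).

67.174°N

SEC-53: φ = +6.73806°, λ = -61.45278°
δ = d/R = 11294.3/6371 = 1.772767 rad
φ₂ = arcsin(sin φ₁ cos δ + cos φ₁ sin δ cos θ)
   = arcsin(0.11733·-0.20060 + 0.99309·0.97967·0.97155) = 67.17439°
λ₂ = λ₁ + atan2(sin θ sin δ cos φ₁, cos δ − sin φ₁ sin φ₂) = 81.81245°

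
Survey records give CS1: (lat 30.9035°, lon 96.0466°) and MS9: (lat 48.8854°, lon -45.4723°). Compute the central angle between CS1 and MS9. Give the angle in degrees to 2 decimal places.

Δφ = 17.9819°,  Δλ = -141.5189°
a = sin²(Δφ/2) + cos φ₁ cos φ₂ sin²(Δλ/2) = 0.527368
c = 2·arcsin(√a) = 1.625559 rad = 93.1377°

93.14°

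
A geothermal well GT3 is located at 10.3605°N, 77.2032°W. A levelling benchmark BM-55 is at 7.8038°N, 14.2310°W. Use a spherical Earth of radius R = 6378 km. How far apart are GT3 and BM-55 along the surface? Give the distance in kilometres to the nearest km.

Δφ = -2.5567°,  Δλ = 62.9722°
a = sin²(Δφ/2) + cos φ₁ cos φ₂ sin²(Δλ/2) = 0.266354
c = 2·arcsin(√a) = 1.084570 rad = 62.1413°
d = R·c = 6378 × 1.084570 = 6917.4 km

6917 km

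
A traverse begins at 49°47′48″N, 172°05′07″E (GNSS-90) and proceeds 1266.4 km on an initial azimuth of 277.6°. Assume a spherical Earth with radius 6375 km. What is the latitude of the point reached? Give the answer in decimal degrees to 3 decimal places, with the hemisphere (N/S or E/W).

49.959°N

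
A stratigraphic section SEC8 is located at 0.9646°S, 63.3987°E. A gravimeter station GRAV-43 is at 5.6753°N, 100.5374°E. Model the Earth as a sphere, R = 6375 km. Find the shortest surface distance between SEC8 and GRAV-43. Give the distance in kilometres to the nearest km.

4192 km

Δφ = 6.6399°,  Δλ = 37.1387°
a = sin²(Δφ/2) + cos φ₁ cos φ₂ sin²(Δλ/2) = 0.104254
c = 2·arcsin(√a) = 0.657551 rad = 37.6749°
d = R·c = 6375 × 0.657551 = 4191.9 km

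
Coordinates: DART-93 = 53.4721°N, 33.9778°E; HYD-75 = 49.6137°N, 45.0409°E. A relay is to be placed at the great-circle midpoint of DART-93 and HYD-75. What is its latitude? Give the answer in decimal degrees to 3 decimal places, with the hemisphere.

51.673°N

Bx = cos φ₂ cos Δλ = 0.635897,  By = cos φ₂ sin Δλ = 0.124333
φₘ = atan2(sin φ₁ + sin φ₂, √((cos φ₁ + Bx)² + By²)) = 51.67284°
λₘ = λ₁ + atan2(By, cos φ₁ + Bx) = 39.74468°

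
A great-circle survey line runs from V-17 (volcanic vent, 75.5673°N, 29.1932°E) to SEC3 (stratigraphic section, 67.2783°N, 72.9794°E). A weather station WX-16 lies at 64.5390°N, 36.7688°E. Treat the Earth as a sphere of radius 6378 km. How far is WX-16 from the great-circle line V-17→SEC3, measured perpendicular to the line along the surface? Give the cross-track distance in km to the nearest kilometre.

1136 km

δ₁₃ = central angle V-17→WX-16 = 0.197309 rad  (haversine)
θ₁₃ = bearing V-17→WX-16 = 163.195°,  θ₁₂ = bearing V-17→SEC3 = 98.543°
dₓₜ = R·arcsin(sin δ₁₃ · sin(θ₁₃ − θ₁₂)) = 6378·arcsin(0.19603·sin(64.652°)) = 1135.916 km
|dₓₜ| = 1135.916 km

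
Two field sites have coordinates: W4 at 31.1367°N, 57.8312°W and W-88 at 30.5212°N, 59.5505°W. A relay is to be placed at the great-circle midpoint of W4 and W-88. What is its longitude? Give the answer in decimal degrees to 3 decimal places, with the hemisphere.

Bx = cos φ₂ cos Δλ = 0.861053,  By = cos φ₂ sin Δλ = -0.025846
φₘ = atan2(sin φ₁ + sin φ₂, √((cos φ₁ + Bx)² + By²)) = 30.83179°
λₘ = λ₁ + atan2(By, cos φ₁ + Bx) = -58.69361°

58.694°W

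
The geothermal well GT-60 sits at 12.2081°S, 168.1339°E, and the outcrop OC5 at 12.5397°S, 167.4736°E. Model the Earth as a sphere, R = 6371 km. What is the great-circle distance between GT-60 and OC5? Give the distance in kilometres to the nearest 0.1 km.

80.6 km

Δφ = -0.3316°,  Δλ = -0.6603°
a = sin²(Δφ/2) + cos φ₁ cos φ₂ sin²(Δλ/2) = 0.000040
c = 2·arcsin(√a) = 0.012657 rad = 0.7252°
d = R·c = 6371 × 0.012657 = 80.6 km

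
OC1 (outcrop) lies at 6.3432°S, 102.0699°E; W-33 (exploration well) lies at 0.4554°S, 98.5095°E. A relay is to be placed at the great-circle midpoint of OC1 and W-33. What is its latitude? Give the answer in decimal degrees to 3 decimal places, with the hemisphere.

3.401°S

Bx = cos φ₂ cos Δλ = 0.998038,  By = cos φ₂ sin Δλ = -0.062099
φₘ = atan2(sin φ₁ + sin φ₂, √((cos φ₁ + Bx)² + By²)) = -3.40094°
λₘ = λ₁ + atan2(By, cos φ₁ + Bx) = 100.28426°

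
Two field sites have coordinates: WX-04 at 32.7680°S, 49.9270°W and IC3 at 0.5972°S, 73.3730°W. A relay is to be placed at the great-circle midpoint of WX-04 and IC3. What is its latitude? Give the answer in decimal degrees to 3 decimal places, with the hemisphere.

Bx = cos φ₂ cos Δλ = 0.917386,  By = cos φ₂ sin Δλ = -0.397863
φₘ = atan2(sin φ₁ + sin φ₂, √((cos φ₁ + Bx)² + By²)) = -17.01507°
λₘ = λ₁ + atan2(By, cos φ₁ + Bx) = -62.67733°

17.015°S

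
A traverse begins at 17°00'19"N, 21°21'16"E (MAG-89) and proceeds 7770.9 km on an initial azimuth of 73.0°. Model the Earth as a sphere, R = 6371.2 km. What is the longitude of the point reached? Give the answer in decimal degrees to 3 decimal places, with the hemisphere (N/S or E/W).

MAG-89: φ = +17.00528°, λ = +21.35444°
δ = d/R = 7770.9/6371.2 = 1.219692 rad
φ₂ = arcsin(sin φ₁ cos δ + cos φ₁ sin δ cos θ)
   = arcsin(0.29246·0.34394 + 0.95628·0.93899·0.29237) = 21.29187°
λ₂ = λ₁ + atan2(sin θ sin δ cos φ₁, cos δ − sin φ₁ sin φ₂) = 95.87935°

95.879°E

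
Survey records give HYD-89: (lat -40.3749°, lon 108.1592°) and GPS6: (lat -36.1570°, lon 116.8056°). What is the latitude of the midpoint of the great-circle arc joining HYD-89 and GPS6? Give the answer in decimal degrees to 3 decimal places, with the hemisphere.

38.345°S

Bx = cos φ₂ cos Δλ = 0.798227,  By = cos φ₂ sin Δλ = 0.121382
φₘ = atan2(sin φ₁ + sin φ₂, √((cos φ₁ + Bx)² + By²)) = -38.34529°
λₘ = λ₁ + atan2(By, cos φ₁ + Bx) = 112.60821°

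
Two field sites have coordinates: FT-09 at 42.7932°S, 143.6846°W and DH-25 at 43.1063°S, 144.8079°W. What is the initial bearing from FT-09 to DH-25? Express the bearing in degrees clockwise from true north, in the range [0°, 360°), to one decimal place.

248.8°

Δλ = -1.1233°
y = sin Δλ · cos φ₂ = -0.014313
x = cos φ₁ sin φ₂ − sin φ₁ cos φ₂ cos Δλ = -0.005560
θ = atan2(y, x) = -111.2292° → 248.7708° (mod 360°)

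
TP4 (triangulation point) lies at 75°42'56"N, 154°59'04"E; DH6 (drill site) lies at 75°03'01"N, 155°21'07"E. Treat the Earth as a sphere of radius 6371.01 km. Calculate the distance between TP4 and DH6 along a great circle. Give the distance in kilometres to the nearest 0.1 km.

74.7 km

TP4: φ = +75.71556°, λ = +154.98444°
DH6: φ = +75.05028°, λ = +155.35194°
Δφ = -0.6653°,  Δλ = 0.3675°
a = sin²(Δφ/2) + cos φ₁ cos φ₂ sin²(Δλ/2) = 0.000034
c = 2·arcsin(√a) = 0.011724 rad = 0.6717°
d = R·c = 6371.01 × 0.011724 = 74.7 km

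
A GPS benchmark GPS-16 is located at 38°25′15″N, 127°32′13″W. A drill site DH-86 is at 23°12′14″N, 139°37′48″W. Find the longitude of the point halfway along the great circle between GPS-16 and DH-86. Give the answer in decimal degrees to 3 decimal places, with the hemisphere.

134.067°W

GPS-16: φ = +38.42083°, λ = -127.53694°
DH-86: φ = +23.20389°, λ = -139.63000°
Bx = cos φ₂ cos Δλ = 0.898712,  By = cos φ₂ sin Δλ = -0.192553
φₘ = atan2(sin φ₁ + sin φ₂, √((cos φ₁ + Bx)² + By²)) = 30.95227°
λₘ = λ₁ + atan2(By, cos φ₁ + Bx) = -134.06697°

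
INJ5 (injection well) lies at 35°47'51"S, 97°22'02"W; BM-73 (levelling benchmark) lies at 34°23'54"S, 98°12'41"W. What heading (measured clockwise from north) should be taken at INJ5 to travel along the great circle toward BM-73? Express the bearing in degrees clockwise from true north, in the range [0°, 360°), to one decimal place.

333.5°

INJ5: φ = -35.79750°, λ = -97.36722°
BM-73: φ = -34.39833°, λ = -98.21139°
Δλ = -0.8442°
y = sin Δλ · cos φ₂ = -0.012157
x = cos φ₁ sin φ₂ − sin φ₁ cos φ₂ cos Δλ = 0.024365
θ = atan2(y, x) = -26.5161° → 333.4839° (mod 360°)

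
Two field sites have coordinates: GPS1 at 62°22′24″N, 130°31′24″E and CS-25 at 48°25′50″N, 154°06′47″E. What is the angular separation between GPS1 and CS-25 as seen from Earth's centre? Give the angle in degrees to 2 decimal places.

GPS1: φ = +62.37333°, λ = +130.52333°
CS-25: φ = +48.43056°, λ = +154.11306°
Δφ = -13.9428°,  Δλ = 23.5897°
a = sin²(Δφ/2) + cos φ₁ cos φ₂ sin²(Δλ/2) = 0.027587
c = 2·arcsin(√a) = 0.333736 rad = 19.1217°

19.12°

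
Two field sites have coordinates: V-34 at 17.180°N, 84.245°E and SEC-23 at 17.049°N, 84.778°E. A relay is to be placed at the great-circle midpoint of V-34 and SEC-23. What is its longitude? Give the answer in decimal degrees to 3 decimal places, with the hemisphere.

Bx = cos φ₂ cos Δλ = 0.956013,  By = cos φ₂ sin Δλ = 0.008894
φₘ = atan2(sin φ₁ + sin φ₂, √((cos φ₁ + Bx)² + By²)) = 17.11467°
λₘ = λ₁ + atan2(By, cos φ₁ + Bx) = 84.51159°

84.512°E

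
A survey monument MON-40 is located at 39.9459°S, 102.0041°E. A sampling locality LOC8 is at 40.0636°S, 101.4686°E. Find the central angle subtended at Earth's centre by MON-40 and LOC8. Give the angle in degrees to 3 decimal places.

Δφ = -0.1177°,  Δλ = -0.5355°
a = sin²(Δφ/2) + cos φ₁ cos φ₂ sin²(Δλ/2) = 0.000014
c = 2·arcsin(√a) = 0.007448 rad = 0.4267°

0.427°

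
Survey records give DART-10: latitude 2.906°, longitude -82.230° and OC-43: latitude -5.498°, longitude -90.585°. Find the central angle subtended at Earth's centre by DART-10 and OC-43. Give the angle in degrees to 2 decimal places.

11.84°

Δφ = -8.4040°,  Δλ = -8.3550°
a = sin²(Δφ/2) + cos φ₁ cos φ₂ sin²(Δλ/2) = 0.010644
c = 2·arcsin(√a) = 0.206711 rad = 11.8437°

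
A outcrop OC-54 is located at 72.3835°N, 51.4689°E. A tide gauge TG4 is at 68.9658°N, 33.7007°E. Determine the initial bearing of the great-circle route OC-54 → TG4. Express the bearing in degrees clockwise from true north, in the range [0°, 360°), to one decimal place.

Δλ = -17.7682°
y = sin Δλ · cos φ₂ = -0.109532
x = cos φ₁ sin φ₂ − sin φ₁ cos φ₂ cos Δλ = -0.043297
θ = atan2(y, x) = -111.5682° → 248.4318° (mod 360°)

248.4°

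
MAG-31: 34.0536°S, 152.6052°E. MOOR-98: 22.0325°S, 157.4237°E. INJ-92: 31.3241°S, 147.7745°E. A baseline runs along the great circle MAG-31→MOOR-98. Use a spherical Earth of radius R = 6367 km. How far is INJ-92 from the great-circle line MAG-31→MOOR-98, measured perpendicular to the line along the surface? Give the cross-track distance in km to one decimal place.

δ₁₃ = central angle MAG-31→INJ-92 = 0.085449 rad  (haversine)
θ₁₃ = bearing MAG-31→INJ-92 = 302.552°,  θ₁₂ = bearing MAG-31→MOOR-98 = 20.666°
dₓₜ = R·arcsin(sin δ₁₃ · sin(θ₁₃ − θ₁₂)) = 6367·arcsin(0.08534·sin(281.887°)) = -532.358 km
|dₓₜ| = 532.358 km

532.4 km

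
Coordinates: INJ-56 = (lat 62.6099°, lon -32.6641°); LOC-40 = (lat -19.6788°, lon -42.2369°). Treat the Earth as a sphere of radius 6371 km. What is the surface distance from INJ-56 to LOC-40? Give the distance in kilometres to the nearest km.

9189 km

Δφ = -82.2887°,  Δλ = -9.5728°
a = sin²(Δφ/2) + cos φ₁ cos φ₂ sin²(Δλ/2) = 0.435925
c = 2·arcsin(√a) = 1.442293 rad = 82.6373°
d = R·c = 6371 × 1.442293 = 9188.9 km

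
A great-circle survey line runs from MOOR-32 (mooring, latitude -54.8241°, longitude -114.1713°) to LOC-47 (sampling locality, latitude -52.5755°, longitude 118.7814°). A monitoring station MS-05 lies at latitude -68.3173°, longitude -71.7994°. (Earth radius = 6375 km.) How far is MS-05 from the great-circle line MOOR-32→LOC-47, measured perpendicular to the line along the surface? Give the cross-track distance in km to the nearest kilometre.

δ₁₃ = central angle MOOR-32→MS-05 = 0.410805 rad  (haversine)
θ₁₃ = bearing MOOR-32→MS-05 = 141.427°,  θ₁₂ = bearing MOOR-32→LOC-47 = 212.657°
dₓₜ = R·arcsin(sin δ₁₃ · sin(θ₁₃ − θ₁₂)) = 6375·arcsin(0.39935·sin(-71.230°)) = -2471.931 km
|dₓₜ| = 2471.931 km

2472 km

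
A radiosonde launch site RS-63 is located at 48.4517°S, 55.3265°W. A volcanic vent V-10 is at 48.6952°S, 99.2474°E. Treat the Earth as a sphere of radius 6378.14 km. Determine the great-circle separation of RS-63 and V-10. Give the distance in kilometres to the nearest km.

8950 km

Δφ = -0.2435°,  Δλ = 154.5739°
a = sin²(Δφ/2) + cos φ₁ cos φ₂ sin²(Δλ/2) = 0.416591
c = 2·arcsin(√a) = 1.403195 rad = 80.3971°
d = R·c = 6378.14 × 1.403195 = 8949.8 km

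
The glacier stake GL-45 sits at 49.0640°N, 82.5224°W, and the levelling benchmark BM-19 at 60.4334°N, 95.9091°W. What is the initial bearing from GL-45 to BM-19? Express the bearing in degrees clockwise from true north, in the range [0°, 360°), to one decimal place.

331.1°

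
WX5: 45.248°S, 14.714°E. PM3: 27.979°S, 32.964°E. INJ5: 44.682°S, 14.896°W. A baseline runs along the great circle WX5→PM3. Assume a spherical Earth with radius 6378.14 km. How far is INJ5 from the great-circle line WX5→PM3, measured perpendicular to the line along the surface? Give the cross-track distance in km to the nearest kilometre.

δ₁₃ = central angle WX5→INJ5 = 0.363723 rad  (haversine)
θ₁₃ = bearing WX5→INJ5 = 260.933°,  θ₁₂ = bearing WX5→PM3 = 46.189°
dₓₜ = R·arcsin(sin δ₁₃ · sin(θ₁₃ − θ₁₂)) = 6378.14·arcsin(0.35576·sin(214.744°)) = -1302.185 km
|dₓₜ| = 1302.185 km

1302 km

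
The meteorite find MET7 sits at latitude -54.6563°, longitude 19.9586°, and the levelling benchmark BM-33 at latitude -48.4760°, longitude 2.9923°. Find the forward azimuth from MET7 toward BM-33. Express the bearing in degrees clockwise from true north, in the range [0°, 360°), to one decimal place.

293.5°

Δλ = -16.9663°
y = sin Δλ · cos φ₂ = -0.193450
x = cos φ₁ sin φ₂ − sin φ₁ cos φ₂ cos Δλ = 0.084122
θ = atan2(y, x) = -66.4981° → 293.5019° (mod 360°)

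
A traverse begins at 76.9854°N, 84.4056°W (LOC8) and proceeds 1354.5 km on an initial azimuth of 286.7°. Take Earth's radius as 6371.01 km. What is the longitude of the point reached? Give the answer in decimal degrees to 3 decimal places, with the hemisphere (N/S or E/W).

135.855°W

δ = d/R = 1354.5/6371.01 = 0.212604 rad
φ₂ = arcsin(sin φ₁ cos δ + cos φ₁ sin δ cos θ)
   = arcsin(0.97431·0.97748 + 0.22520·0.21101·0.28736) = 75.02326°
λ₂ = λ₁ + atan2(sin θ sin δ cos φ₁, cos δ − sin φ₁ sin φ₂) = -135.85538°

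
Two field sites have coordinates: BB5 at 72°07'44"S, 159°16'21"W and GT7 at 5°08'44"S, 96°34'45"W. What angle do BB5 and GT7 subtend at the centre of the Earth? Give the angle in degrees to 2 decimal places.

BB5: φ = -72.12889°, λ = -159.27250°
GT7: φ = -5.14556°, λ = -96.57917°
Δφ = 66.9833°,  Δλ = 62.6933°
a = sin²(Δφ/2) + cos φ₁ cos φ₂ sin²(Δλ/2) = 0.387214
c = 2·arcsin(√a) = 1.343266 rad = 76.9635°

76.96°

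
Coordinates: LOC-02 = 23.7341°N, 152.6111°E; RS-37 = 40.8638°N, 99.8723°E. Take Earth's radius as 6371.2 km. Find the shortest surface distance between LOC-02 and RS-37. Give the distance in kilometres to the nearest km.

5222 km

Δφ = 17.1297°,  Δλ = -52.7388°
a = sin²(Δφ/2) + cos φ₁ cos φ₂ sin²(Δλ/2) = 0.158754
c = 2·arcsin(√a) = 0.819630 rad = 46.9614°
d = R·c = 6371.2 × 0.819630 = 5222.0 km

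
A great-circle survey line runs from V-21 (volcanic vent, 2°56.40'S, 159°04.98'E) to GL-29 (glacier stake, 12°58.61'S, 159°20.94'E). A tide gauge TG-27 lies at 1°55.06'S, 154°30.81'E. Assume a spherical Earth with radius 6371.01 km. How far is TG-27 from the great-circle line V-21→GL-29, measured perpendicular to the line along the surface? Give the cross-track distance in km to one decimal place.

V-21: φ = -2.94000°, λ = +159.08300°
GL-29: φ = -12.97683°, λ = +159.34900°
TG-27: φ = -1.91767°, λ = +154.51350°
δ₁₃ = central angle V-21→TG-27 = 0.081653 rad  (haversine)
θ₁₃ = bearing V-21→TG-27 = 282.519°,  θ₁₂ = bearing V-21→GL-29 = 178.513°
dₓₜ = R·arcsin(sin δ₁₃ · sin(θ₁₃ − θ₁₂)) = 6371.01·arcsin(0.08156·sin(104.005°)) = 504.717 km
|dₓₜ| = 504.717 km

504.7 km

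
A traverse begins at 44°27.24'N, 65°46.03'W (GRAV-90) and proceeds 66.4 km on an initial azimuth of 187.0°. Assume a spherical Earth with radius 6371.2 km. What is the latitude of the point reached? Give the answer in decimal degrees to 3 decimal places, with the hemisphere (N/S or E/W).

GRAV-90: φ = +44.45400°, λ = -65.76717°
δ = d/R = 66.4/6371.2 = 0.010422 rad
φ₂ = arcsin(sin φ₁ cos δ + cos φ₁ sin δ cos θ)
   = arcsin(0.70034·0.99995 + 0.71381·0.01042·-0.99255) = 43.86128°
λ₂ = λ₁ + atan2(sin θ sin δ cos φ₁, cos δ − sin φ₁ sin φ₂) = -65.86809°

43.861°N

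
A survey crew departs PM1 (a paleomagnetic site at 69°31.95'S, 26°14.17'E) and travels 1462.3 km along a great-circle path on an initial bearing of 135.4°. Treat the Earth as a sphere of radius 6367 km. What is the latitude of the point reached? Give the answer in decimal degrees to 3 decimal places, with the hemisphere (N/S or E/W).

75.685°S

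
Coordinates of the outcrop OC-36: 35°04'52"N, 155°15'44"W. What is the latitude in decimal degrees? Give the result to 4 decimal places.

35.0811°N

35° + 4′/60 + 52″/3600 = 35 + 0.06667 + 0.01444 = 35.0811°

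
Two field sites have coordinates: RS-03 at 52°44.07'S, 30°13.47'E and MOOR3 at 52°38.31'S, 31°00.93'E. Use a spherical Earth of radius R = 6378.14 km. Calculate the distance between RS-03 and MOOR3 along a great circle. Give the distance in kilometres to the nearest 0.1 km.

RS-03: φ = -52.73450°, λ = +30.22450°
MOOR3: φ = -52.63850°, λ = +31.01550°
Δφ = 0.0960°,  Δλ = 0.7910°
a = sin²(Δφ/2) + cos φ₁ cos φ₂ sin²(Δλ/2) = 0.000018
c = 2·arcsin(√a) = 0.008535 rad = 0.4890°
d = R·c = 6378.14 × 0.008535 = 54.4 km

54.4 km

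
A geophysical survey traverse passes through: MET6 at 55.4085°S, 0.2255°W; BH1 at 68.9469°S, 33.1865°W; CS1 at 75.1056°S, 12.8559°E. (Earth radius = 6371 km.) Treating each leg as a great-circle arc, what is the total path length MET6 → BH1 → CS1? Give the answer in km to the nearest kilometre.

3896 km

MET6→BH1: c = 0.349960 rad, d = 2229.59 km
BH1→CS1: c = 0.261570 rad, d = 1666.46 km
Total = 2229.59 + 1666.46 = 3896.05 km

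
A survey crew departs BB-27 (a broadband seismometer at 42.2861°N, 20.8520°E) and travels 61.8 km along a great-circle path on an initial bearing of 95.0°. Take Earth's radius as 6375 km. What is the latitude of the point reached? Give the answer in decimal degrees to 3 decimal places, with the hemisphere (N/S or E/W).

42.235°N

δ = d/R = 61.8/6375 = 0.009694 rad
φ₂ = arcsin(sin φ₁ cos δ + cos φ₁ sin δ cos θ)
   = arcsin(0.67283·0.99995 + 0.73979·0.00969·-0.08716) = 42.23526°
λ₂ = λ₁ + atan2(sin θ sin δ cos φ₁, cos δ − sin φ₁ sin φ₂) = 21.59934°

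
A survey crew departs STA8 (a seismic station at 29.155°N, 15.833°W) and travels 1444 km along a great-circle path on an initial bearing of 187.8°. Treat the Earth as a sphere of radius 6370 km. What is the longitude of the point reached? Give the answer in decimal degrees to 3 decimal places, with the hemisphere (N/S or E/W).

17.654°W

δ = d/R = 1444/6370 = 0.226688 rad
φ₂ = arcsin(sin φ₁ cos δ + cos φ₁ sin δ cos θ)
   = arcsin(0.48717·0.97442 + 0.87330·0.22475·-0.99075) = 16.27512°
λ₂ = λ₁ + atan2(sin θ sin δ cos φ₁, cos δ − sin φ₁ sin φ₂) = -17.65391°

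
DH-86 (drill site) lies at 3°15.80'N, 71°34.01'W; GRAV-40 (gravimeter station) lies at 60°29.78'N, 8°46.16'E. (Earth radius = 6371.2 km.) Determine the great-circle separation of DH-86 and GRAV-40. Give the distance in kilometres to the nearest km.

DH-86: φ = +3.26333°, λ = -71.56683°
GRAV-40: φ = +60.49633°, λ = +8.76933°
Δφ = 57.2330°,  Δλ = 80.3362°
a = sin²(Δφ/2) + cos φ₁ cos φ₂ sin²(Δλ/2) = 0.433960
c = 2·arcsin(√a) = 1.438329 rad = 82.4102°
d = R·c = 6371.2 × 1.438329 = 9163.9 km

9164 km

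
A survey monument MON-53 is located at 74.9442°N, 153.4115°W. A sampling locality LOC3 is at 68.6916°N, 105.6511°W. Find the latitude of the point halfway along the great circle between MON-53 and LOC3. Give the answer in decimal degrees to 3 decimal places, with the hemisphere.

Bx = cos φ₂ cos Δλ = 0.244281,  By = cos φ₂ sin Δλ = 0.269031
φₘ = atan2(sin φ₁ + sin φ₂, √((cos φ₁ + Bx)² + By²)) = 73.24118°
λₘ = λ₁ + atan2(By, cos φ₁ + Bx) = -125.32053°

73.241°N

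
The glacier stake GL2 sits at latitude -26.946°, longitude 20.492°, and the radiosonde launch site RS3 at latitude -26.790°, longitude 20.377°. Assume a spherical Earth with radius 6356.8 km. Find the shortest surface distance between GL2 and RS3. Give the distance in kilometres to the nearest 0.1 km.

Δφ = 0.1560°,  Δλ = -0.1150°
a = sin²(Δφ/2) + cos φ₁ cos φ₂ sin²(Δλ/2) = 0.000003
c = 2·arcsin(√a) = 0.003259 rad = 0.1867°
d = R·c = 6356.8 × 0.003259 = 20.7 km

20.7 km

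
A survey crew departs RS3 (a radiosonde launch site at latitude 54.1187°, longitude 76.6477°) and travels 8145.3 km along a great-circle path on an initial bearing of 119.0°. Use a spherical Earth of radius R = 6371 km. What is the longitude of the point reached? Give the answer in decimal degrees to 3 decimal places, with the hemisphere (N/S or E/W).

133.593°E

δ = d/R = 8145.3/6371 = 1.278496 rad
φ₂ = arcsin(sin φ₁ cos δ + cos φ₁ sin δ cos θ)
   = arcsin(0.81023·0.28816 + 0.58611·0.95758·-0.48481) = -2.21361°
λ₂ = λ₁ + atan2(sin θ sin δ cos φ₁, cos δ − sin φ₁ sin φ₂) = 133.59266°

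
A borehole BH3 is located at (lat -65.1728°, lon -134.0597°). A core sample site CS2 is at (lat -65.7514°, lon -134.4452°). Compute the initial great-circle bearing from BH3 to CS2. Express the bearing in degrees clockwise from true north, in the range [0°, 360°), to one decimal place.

195.3°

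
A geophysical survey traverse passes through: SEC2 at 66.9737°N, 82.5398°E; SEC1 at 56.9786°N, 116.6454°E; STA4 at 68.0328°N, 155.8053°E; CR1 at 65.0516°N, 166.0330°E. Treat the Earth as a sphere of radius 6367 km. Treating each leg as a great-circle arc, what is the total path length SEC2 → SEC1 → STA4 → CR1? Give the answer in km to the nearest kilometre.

SEC2→SEC1: c = 0.323400 rad, d = 2059.09 km
SEC1→STA4: c = 0.360677 rad, d = 2296.43 km
STA4→CR1: c = 0.087898 rad, d = 559.65 km
Total = 2059.09 + 2296.43 + 559.65 = 4915.17 km

4915 km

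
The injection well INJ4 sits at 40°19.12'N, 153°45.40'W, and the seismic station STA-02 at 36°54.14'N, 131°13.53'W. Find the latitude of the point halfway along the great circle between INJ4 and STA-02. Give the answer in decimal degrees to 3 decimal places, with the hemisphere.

INJ4: φ = +40.31867°, λ = -153.75667°
STA-02: φ = +36.90233°, λ = -131.22550°
Bx = cos φ₂ cos Δλ = 0.738623,  By = cos φ₂ sin Δλ = 0.306419
φₘ = atan2(sin φ₁ + sin φ₂, √((cos φ₁ + Bx)² + By²)) = 39.15489°
λₘ = λ₁ + atan2(By, cos φ₁ + Bx) = -142.21928°

39.155°N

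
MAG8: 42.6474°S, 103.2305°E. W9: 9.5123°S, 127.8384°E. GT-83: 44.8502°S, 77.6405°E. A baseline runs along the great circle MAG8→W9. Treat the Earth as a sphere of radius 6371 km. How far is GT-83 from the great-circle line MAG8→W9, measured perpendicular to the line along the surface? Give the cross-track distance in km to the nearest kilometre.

1144 km

δ₁₃ = central angle MAG8→GT-83 = 0.323559 rad  (haversine)
θ₁₃ = bearing MAG8→GT-83 = 254.391°,  θ₁₂ = bearing MAG8→W9 = 40.203°
dₓₜ = R·arcsin(sin δ₁₃ · sin(θ₁₃ − θ₁₂)) = 6371·arcsin(0.31794·sin(214.188°)) = -1144.362 km
|dₓₜ| = 1144.362 km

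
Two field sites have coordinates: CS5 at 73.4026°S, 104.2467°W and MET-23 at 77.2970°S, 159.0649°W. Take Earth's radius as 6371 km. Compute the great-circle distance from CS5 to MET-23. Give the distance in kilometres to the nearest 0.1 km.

1536.2 km

Δφ = -3.8944°,  Δλ = -54.8182°
a = sin²(Δφ/2) + cos φ₁ cos φ₂ sin²(Δλ/2) = 0.014465
c = 2·arcsin(√a) = 0.241128 rad = 13.8156°
d = R·c = 6371 × 0.241128 = 1536.2 km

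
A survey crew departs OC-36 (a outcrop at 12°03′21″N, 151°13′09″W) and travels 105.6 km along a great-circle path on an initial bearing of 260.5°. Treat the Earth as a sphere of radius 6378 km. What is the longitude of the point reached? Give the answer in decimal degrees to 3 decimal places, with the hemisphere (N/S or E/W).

OC-36: φ = +12.05583°, λ = -151.21917°
δ = d/R = 105.6/6378 = 0.016557 rad
φ₂ = arcsin(sin φ₁ cos δ + cos φ₁ sin δ cos θ)
   = arcsin(0.20886·0.99986 + 0.97794·0.01656·-0.16505) = 11.89764°
λ₂ = λ₁ + atan2(sin θ sin δ cos φ₁, cos δ − sin φ₁ sin φ₂) = -152.17534°

152.175°W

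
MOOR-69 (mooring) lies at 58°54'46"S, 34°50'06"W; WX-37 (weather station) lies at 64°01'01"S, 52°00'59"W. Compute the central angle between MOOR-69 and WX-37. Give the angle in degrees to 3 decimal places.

MOOR-69: φ = -58.91278°, λ = -34.83500°
WX-37: φ = -64.01694°, λ = -52.01639°
Δφ = -5.1042°,  Δλ = -17.1814°
a = sin²(Δφ/2) + cos φ₁ cos φ₂ sin²(Δλ/2) = 0.007030
c = 2·arcsin(√a) = 0.167889 rad = 9.6193°

9.619°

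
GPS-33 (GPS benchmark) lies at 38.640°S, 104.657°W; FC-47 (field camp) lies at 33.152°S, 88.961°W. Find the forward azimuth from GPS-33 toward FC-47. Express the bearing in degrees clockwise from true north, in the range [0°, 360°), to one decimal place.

Δλ = 15.6960°
y = sin Δλ · cos φ₂ = 0.226497
x = cos φ₁ sin φ₂ − sin φ₁ cos φ₂ cos Δλ = 0.076143
θ = atan2(y, x) = 71.4185° → 71.4185° (mod 360°)

71.4°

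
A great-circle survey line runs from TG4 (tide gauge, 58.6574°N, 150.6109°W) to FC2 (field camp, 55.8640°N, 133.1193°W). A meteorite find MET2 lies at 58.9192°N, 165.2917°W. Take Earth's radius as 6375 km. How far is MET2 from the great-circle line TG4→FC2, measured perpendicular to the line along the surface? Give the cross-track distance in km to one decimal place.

10.4 km

δ₁₃ = central angle TG4→MET2 = 0.132590 rad  (haversine)
θ₁₃ = bearing TG4→MET2 = 278.247°,  θ₁₂ = bearing TG4→FC2 = 98.954°
dₓₜ = R·arcsin(sin δ₁₃ · sin(θ₁₃ − θ₁₂)) = 6375·arcsin(0.13220·sin(179.294°)) = 10.388 km
|dₓₜ| = 10.388 km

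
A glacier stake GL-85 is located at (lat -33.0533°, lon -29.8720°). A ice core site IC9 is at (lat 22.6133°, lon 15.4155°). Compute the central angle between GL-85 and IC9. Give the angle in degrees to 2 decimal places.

Δφ = 55.6666°,  Δλ = 45.2875°
a = sin²(Δφ/2) + cos φ₁ cos φ₂ sin²(Δλ/2) = 0.332682
c = 2·arcsin(√a) = 1.229577 rad = 70.4496°

70.45°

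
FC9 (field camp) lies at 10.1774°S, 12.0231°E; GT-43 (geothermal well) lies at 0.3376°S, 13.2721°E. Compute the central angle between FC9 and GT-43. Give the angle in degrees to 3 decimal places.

9.918°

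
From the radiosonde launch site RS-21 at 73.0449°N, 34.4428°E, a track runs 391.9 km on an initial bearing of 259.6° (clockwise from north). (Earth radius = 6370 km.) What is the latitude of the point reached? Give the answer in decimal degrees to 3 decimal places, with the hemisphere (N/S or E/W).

72.080°N

δ = d/R = 391.9/6370 = 0.061523 rad
φ₂ = arcsin(sin φ₁ cos δ + cos φ₁ sin δ cos θ)
   = arcsin(0.95653·0.99811 + 0.29162·0.06148·-0.18052) = 72.08002°
λ₂ = λ₁ + atan2(sin θ sin δ cos φ₁, cos δ − sin φ₁ sin φ₂) = 23.10795°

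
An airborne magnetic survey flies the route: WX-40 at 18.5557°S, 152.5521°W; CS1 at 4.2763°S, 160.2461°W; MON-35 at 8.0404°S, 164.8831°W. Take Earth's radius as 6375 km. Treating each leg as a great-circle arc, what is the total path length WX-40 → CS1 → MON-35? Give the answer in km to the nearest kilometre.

WX-40→CS1: c = 0.281667 rad, d = 1795.63 km
CS1→MON-35: c = 0.103865 rad, d = 662.14 km
Total = 1795.63 + 662.14 = 2457.77 km

2458 km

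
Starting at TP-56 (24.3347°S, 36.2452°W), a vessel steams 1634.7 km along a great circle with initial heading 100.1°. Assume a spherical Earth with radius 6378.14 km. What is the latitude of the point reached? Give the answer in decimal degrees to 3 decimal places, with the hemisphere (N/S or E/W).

26.047°S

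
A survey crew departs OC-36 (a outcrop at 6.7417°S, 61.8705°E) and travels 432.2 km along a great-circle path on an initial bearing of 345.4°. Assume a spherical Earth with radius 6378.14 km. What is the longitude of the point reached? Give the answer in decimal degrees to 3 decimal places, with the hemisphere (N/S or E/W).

δ = d/R = 432.2/6378.14 = 0.067763 rad
φ₂ = arcsin(sin φ₁ cos δ + cos φ₁ sin δ cos θ)
   = arcsin(-0.11739·0.99770 + 0.99309·0.06771·0.96771) = -2.98375°
λ₂ = λ₁ + atan2(sin θ sin δ cos φ₁, cos δ − sin φ₁ sin φ₂) = 60.89121°

60.891°E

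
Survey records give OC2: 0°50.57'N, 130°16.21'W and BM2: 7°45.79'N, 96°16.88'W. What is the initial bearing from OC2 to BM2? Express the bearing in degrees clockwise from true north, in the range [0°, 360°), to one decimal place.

OC2: φ = +0.84283°, λ = -130.27017°
BM2: φ = +7.76317°, λ = -96.28133°
Δλ = 33.9888°
y = sin Δλ · cos φ₂ = 0.553908
x = cos φ₁ sin φ₂ − sin φ₁ cos φ₂ cos Δλ = 0.122979
θ = atan2(y, x) = 77.4822° → 77.4822° (mod 360°)

77.5°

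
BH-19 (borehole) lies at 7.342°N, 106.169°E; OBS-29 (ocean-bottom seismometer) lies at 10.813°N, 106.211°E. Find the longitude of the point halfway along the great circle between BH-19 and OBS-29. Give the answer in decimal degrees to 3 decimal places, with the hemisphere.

Bx = cos φ₂ cos Δλ = 0.982244,  By = cos φ₂ sin Δλ = 0.000720
φₘ = atan2(sin φ₁ + sin φ₂, √((cos φ₁ + Bx)² + By²)) = 9.07750°
λₘ = λ₁ + atan2(By, cos φ₁ + Bx) = 106.18990°

106.190°E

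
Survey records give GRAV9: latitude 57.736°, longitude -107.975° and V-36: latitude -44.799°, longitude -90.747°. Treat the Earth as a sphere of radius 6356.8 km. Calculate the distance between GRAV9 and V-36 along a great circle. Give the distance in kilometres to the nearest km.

11487 km

Δφ = -102.5350°,  Δλ = 17.2280°
a = sin²(Δφ/2) + cos φ₁ cos φ₂ sin²(Δλ/2) = 0.617015
c = 2·arcsin(√a) = 1.807018 rad = 103.5345°
d = R·c = 6356.8 × 1.807018 = 11486.9 km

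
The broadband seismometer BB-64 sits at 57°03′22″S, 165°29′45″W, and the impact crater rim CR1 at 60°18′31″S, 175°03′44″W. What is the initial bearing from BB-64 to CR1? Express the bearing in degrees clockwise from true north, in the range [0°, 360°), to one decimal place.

232.8°

BB-64: φ = -57.05611°, λ = -165.49583°
CR1: φ = -60.30861°, λ = -175.06222°
Δλ = -9.5664°
y = sin Δλ · cos φ₂ = -0.082319
x = cos φ₁ sin φ₂ − sin φ₁ cos φ₂ cos Δλ = -0.062517
θ = atan2(y, x) = -127.2148° → 232.7852° (mod 360°)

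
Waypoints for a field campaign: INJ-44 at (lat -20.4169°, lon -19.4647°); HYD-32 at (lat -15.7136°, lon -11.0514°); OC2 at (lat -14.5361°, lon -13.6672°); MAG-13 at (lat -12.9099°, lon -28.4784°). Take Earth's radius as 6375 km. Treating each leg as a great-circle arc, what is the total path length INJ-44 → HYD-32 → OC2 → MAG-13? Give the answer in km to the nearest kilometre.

INJ-44→HYD-32: c = 0.161892 rad, d = 1032.06 km
HYD-32→OC2: c = 0.048628 rad, d = 310.00 km
OC2→MAG-13: c = 0.252675 rad, d = 1610.80 km
Total = 1032.06 + 310.00 + 1610.80 = 2952.87 km

2953 km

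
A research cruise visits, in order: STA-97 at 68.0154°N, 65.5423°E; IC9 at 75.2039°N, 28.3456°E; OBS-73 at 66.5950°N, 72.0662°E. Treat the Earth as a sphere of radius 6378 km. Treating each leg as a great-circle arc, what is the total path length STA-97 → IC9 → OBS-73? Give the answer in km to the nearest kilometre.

3290 km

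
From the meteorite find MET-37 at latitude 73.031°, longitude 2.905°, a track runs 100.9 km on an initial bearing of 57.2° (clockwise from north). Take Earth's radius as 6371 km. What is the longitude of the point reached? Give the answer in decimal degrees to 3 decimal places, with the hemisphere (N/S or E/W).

5.592°E

δ = d/R = 100.9/6371 = 0.015837 rad
φ₂ = arcsin(sin φ₁ cos δ + cos φ₁ sin δ cos θ)
   = arcsin(0.95646·0.99987 + 0.29185·0.01584·0.54171) = 73.50543°
λ₂ = λ₁ + atan2(sin θ sin δ cos φ₁, cos δ − sin φ₁ sin φ₂) = 5.59230°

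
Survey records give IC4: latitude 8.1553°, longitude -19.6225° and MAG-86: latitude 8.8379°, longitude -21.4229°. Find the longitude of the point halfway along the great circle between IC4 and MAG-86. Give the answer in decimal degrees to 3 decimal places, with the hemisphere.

Bx = cos φ₂ cos Δλ = 0.987639,  By = cos φ₂ sin Δλ = -0.031045
φₘ = atan2(sin φ₁ + sin φ₂, √((cos φ₁ + Bx)² + By²)) = 8.49763°
λₘ = λ₁ + atan2(By, cos φ₁ + Bx) = -20.52190°

20.522°W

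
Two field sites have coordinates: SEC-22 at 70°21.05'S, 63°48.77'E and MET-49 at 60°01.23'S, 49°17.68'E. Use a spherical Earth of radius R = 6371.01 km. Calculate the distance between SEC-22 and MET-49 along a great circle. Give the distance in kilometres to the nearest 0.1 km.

1325.8 km

SEC-22: φ = -70.35083°, λ = +63.81283°
MET-49: φ = -60.02050°, λ = +49.29467°
Δφ = 10.3303°,  Δλ = -14.5182°
a = sin²(Δφ/2) + cos φ₁ cos φ₂ sin²(Δλ/2) = 0.010788
c = 2·arcsin(√a) = 0.208102 rad = 11.9233°
d = R·c = 6371.01 × 0.208102 = 1325.8 km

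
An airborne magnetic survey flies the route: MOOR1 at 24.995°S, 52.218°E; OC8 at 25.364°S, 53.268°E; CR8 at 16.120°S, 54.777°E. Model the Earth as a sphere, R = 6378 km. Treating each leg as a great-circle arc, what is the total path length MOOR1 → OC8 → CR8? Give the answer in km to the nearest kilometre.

1154 km

MOOR1→OC8: c = 0.017791 rad, d = 113.47 km
OC8→CR8: c = 0.163202 rad, d = 1040.90 km
Total = 113.47 + 1040.90 = 1154.37 km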